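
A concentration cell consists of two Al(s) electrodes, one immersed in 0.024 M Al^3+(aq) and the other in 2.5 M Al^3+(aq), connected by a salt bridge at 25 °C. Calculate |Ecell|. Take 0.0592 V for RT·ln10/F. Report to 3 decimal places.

For a concentration cell E°cell = 0, since both electrodes use the same couple.
The compartment with the higher Al^3+(aq) concentration (2.5 M) acts as the cathode; ions are reduced there and produced at the dilute (0.024 M) anode.
With n = 3, Ecell = −(0.0592/3)·log([dilute]/[conc]) = −(0.0592/3)·log(0.024/2.5) = +0.040 V.

0.040 V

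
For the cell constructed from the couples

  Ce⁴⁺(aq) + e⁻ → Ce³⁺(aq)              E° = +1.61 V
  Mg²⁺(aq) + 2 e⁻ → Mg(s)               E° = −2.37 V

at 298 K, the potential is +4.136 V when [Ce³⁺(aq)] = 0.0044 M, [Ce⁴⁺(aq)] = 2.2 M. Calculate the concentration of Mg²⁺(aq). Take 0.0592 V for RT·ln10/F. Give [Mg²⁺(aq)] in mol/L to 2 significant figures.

1.3 M

The Ce⁴⁺/Ce³⁺ couple has the larger reduction potential, so it is the cathode: E°cell = +1.61 − (−2.37) = +3.98 V and n = 2.
From the Nernst equation, log Q = n(E° − E)/0.0592 = 2·(+3.98 − (+4.136))/0.0592 = −5.270.
The balanced reaction is 2 Ce⁴⁺(aq) + Mg(s) → 2 Ce³⁺(aq) + Mg²⁺(aq), so Q = ([Ce³⁺(aq)]^2·[Mg²⁺(aq)]) / [Ce⁴⁺(aq)]^2.
Isolating [Mg²⁺(aq)] in Q = 10^{−5.270} yields log [Mg²⁺(aq)] = 0.128, i.e. 1.3 M.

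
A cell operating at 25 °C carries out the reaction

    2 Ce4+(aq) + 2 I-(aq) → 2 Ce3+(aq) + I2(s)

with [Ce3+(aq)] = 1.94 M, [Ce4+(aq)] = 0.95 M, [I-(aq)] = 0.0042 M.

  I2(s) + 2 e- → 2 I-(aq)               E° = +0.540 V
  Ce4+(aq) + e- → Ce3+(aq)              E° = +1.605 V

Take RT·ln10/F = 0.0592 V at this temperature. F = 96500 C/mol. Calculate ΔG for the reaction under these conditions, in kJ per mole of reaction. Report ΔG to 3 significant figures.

E°cell = +1.605 − (+0.540) = +1.065 V; the balanced reaction transfers n = 2 electrons.
The reaction quotient is [Ce3+(aq)]^2 / ([Ce4+(aq)]^2·[I-(aq)]^2) = 2.36×10^5; by Nernst, E = +1.065 − (0.0592/2)(5.374) = +0.9059 V.
Then ΔG = −nFE = −2 × 96500 × +0.9059 J/mol = −175 kJ/mol.

−175 kJ/mol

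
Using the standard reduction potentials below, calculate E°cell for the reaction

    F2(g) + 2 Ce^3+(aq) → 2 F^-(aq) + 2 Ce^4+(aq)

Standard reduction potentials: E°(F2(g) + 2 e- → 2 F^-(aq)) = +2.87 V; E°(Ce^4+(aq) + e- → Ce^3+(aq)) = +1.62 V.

In the reaction as written, F2(g) is reduced (cathode) and Ce^4+(aq) is produced by oxidation at the anode.
E°cell = E°(cathode) − E°(anode) = +2.87 − (+1.62) = +1.25 V.
The positive value indicates the reaction is spontaneous as written.

+1.25 V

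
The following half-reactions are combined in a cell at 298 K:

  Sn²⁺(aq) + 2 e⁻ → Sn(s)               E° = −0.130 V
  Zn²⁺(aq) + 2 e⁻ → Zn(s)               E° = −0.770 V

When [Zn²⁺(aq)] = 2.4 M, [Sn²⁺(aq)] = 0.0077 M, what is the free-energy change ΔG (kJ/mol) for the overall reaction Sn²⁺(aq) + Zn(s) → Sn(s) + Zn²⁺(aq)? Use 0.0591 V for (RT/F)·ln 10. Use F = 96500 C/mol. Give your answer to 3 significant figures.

The standard cell potential is −0.130 − (−0.770) = +0.640 V, with n = 2 electrons in the balanced equation.
The reaction quotient is [Zn²⁺(aq)] / [Sn²⁺(aq)] = 312; by Nernst, E = +0.640 − (0.0591/2)(2.494) = +0.5663 V.
Then ΔG = −nFE = −2 × 96500 × +0.5663 J/mol = −109 kJ/mol.

−109 kJ/mol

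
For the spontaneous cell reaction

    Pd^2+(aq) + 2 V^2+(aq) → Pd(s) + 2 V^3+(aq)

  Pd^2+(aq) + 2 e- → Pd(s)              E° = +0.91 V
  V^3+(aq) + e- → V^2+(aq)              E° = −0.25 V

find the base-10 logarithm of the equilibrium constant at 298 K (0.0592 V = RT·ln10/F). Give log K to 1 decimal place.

log K = 39.2

The Pd²⁺/Pd couple is reduced (cathode); E°cell = +0.91 − (−0.25) = +1.16 V with n = 2.
At equilibrium E = 0, so log K = nE°cell / 0.0592 = (2)(+1.16) / 0.0592 = 39.2.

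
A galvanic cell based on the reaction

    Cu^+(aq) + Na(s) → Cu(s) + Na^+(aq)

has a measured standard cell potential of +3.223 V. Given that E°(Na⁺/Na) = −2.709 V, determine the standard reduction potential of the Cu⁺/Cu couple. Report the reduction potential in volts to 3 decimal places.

In the reaction as written the Cu⁺/Cu couple is reduced (cathode) and Na⁺/Na is oxidized (anode), so E°cell = E°(Cu⁺/Cu) − E°(Na⁺/Na).
E°(Cu⁺/Cu) = E°cell + E°(anode) = +3.223 + (−2.709) = +0.514 V.

+0.514 V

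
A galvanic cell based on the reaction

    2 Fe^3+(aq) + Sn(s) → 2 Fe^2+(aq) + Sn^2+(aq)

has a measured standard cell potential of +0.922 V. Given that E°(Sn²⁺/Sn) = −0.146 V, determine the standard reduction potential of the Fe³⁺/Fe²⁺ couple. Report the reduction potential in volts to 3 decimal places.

In the reaction as written the Fe³⁺/Fe²⁺ couple is reduced (cathode) and Sn²⁺/Sn is oxidized (anode), so E°cell = E°(Fe³⁺/Fe²⁺) − E°(Sn²⁺/Sn).
E°(Fe³⁺/Fe²⁺) = E°cell + E°(anode) = +0.922 + (−0.146) = +0.776 V.

+0.776 V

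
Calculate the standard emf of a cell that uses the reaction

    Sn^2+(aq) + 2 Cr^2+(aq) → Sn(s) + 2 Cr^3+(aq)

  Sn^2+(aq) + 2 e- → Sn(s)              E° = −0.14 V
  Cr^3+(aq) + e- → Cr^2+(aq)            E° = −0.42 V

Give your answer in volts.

+0.28 V

In the reaction as written, Sn^2+(aq) is reduced (cathode) and Cr^3+(aq) is produced by oxidation at the anode.
E°cell = E°(cathode) − E°(anode) = −0.14 − (−0.42) = +0.28 V.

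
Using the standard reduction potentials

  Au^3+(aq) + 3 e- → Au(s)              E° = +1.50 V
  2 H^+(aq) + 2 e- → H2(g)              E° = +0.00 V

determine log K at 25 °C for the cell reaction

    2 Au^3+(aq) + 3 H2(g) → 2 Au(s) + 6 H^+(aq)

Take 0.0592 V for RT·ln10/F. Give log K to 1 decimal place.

The Au³⁺/Au couple is reduced (cathode); E°cell = +1.50 − (+0.00) = +1.50 V with n = 6.
At equilibrium E = 0, so log K = nE°cell / 0.0592 = (6)(+1.50) / 0.0592 = 152.0.

log K = 152.0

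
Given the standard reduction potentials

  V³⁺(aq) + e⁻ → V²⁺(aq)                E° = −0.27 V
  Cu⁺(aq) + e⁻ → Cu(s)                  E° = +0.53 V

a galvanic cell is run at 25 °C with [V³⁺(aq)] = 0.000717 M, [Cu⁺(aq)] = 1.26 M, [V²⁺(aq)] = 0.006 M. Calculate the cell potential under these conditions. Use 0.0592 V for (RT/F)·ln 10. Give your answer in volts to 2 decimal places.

+0.86 V

Since E°(Cu⁺/Cu) > E°(V³⁺/V²⁺), Cu⁺/Cu serves as the cathode.
E°cell = +0.53 − (−0.27) = +0.80 V, with n = 1 electron transferred.
Balancing gives Cu⁺(aq) + V²⁺(aq) → Cu(s) + V³⁺(aq); hence Q = [V³⁺(aq)] / ([Cu⁺(aq)]·[V²⁺(aq)]) = 0.0948 (log Q = −1.023).
Applying E = E° − (RT ln10/nF)·log Q gives +0.80 − (0.0592/1)(−1.023) = +0.86 V.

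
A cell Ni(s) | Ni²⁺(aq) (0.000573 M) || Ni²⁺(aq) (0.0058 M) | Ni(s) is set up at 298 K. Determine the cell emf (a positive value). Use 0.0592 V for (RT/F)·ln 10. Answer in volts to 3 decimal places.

0.030 V

For a concentration cell E°cell = 0, since both electrodes use the same couple.
The compartment with the higher Ni²⁺(aq) concentration (0.0058 M) acts as the cathode; ions are reduced there and produced at the dilute (0.000573 M) anode.
With n = 2, Ecell = −(0.0592/2)·log([dilute]/[conc]) = −(0.0592/2)·log(0.000573/0.0058) = +0.030 V.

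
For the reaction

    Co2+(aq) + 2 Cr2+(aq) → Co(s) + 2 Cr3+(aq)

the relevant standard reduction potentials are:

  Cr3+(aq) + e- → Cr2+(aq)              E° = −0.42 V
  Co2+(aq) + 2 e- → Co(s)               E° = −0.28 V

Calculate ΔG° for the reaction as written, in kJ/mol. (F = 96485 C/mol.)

−27.0 kJ/mol

In the reaction as written Co2+(aq) is reduced, so the Co²⁺/Co couple is the cathode and Cr³⁺/Cr²⁺ is the anode.
E°cell = −0.28 − (−0.42) = +0.14 V; balancing electrons gives n = 2.
ΔG° = −nFE°cell = −(2)(96485)(+0.14) J/mol = −27.0 kJ/mol.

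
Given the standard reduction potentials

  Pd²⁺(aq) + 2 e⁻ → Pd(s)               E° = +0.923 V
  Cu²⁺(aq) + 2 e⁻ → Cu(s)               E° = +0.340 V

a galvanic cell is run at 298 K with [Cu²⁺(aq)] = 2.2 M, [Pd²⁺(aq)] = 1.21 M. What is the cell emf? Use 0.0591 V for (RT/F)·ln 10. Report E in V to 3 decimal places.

+0.575 V

Pd²⁺/Pd is reduced (cathode, E° = +0.923 V) and Cu²⁺/Cu is oxidized (anode).
E°cell = +0.923 − (+0.340) = +0.583 V, with n = 2 electrons transferred.
For the overall reaction Pd²⁺(aq) + Cu(s) → Pd(s) + Cu²⁺(aq), Q = [Cu²⁺(aq)] / [Pd²⁺(aq)] = 1.82, giving log Q = 0.260.
Applying E = E° − (RT ln10/nF)·log Q gives +0.583 − (0.0591/2)(0.260) = +0.575 V.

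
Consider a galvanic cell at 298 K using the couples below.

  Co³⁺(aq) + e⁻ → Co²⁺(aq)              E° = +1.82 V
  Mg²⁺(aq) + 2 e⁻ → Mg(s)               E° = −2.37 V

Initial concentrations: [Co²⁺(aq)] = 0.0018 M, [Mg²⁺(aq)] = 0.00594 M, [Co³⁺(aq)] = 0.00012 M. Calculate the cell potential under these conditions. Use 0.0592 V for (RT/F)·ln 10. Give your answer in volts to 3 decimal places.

Co³⁺/Co²⁺ is reduced (cathode, E° = +1.82 V) and Mg²⁺/Mg is oxidized (anode).
E°cell = +1.82 − (−2.37) = +4.19 V, with n = 2 electrons transferred.
The balanced reaction is 2 Co³⁺(aq) + Mg(s) → 2 Co²⁺(aq) + Mg²⁺(aq), so Q = ([Co²⁺(aq)]^2·[Mg²⁺(aq)]) / [Co³⁺(aq)]^2 = 1.34 and log Q = 0.126.
Applying E = E° − (RT ln10/nF)·log Q gives +4.19 − (0.0592/2)(0.126) = +4.186 V.

+4.186 V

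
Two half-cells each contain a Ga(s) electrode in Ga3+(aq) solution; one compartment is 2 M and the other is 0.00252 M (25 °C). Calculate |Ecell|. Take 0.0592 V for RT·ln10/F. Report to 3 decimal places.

0.057 V

For a concentration cell E°cell = 0, since both electrodes use the same couple.
The compartment with the higher Ga3+(aq) concentration (2 M) acts as the cathode; ions are reduced there and produced at the dilute (0.00252 M) anode.
With n = 3, Ecell = −(0.0592/3)·log([dilute]/[conc]) = −(0.0592/3)·log(0.00252/2) = +0.057 V.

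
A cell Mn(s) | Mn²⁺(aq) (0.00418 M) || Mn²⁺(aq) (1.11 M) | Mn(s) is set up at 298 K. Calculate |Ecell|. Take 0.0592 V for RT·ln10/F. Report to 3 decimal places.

For a concentration cell E°cell = 0, since both electrodes use the same couple.
The compartment with the higher Mn²⁺(aq) concentration (1.11 M) acts as the cathode; ions are reduced there and produced at the dilute (0.00418 M) anode.
With n = 2, Ecell = −(0.0592/2)·log([dilute]/[conc]) = −(0.0592/2)·log(0.00418/1.11) = +0.072 V.

0.072 V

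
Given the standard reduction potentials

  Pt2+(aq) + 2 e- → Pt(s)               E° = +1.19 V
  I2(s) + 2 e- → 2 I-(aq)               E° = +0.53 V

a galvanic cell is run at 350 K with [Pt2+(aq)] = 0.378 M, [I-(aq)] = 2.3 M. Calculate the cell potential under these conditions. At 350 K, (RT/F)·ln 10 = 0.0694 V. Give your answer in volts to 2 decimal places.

+0.67 V

Pt²⁺/Pt is reduced (cathode, E° = +1.19 V) and I₂/I⁻ is oxidized (anode).
E°cell = +1.19 − (+0.53) = +0.66 V, with n = 2 electrons transferred.
Balancing gives Pt2+(aq) + 2 I-(aq) → Pt(s) + I2(s); hence Q = 1 / ([Pt2+(aq)]·[I-(aq)]^2) = 0.5 (log Q = −0.301).
E = E° − (0.0694/n)·log Q = +0.66 − (0.0694/2)(−0.301) = +0.67 V.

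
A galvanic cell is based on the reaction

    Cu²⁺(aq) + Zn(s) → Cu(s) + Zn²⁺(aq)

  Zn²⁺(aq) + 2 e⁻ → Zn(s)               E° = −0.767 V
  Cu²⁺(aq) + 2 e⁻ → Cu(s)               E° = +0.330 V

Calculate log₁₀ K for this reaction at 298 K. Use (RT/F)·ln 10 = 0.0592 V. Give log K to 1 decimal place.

The Cu²⁺/Cu couple is reduced (cathode); E°cell = +0.330 − (−0.767) = +1.097 V with n = 2.
At equilibrium E = 0, so log K = nE°cell / 0.0592 = (2)(+1.097) / 0.0592 = 37.1.

log K = 37.1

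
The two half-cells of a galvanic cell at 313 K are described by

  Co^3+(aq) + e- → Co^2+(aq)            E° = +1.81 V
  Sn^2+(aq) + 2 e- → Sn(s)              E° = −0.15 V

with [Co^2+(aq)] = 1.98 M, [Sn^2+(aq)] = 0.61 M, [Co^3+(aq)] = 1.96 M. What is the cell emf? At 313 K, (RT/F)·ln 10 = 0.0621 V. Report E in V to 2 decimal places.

The Co³⁺/Co²⁺ couple has the more positive E°, so it is the cathode; Sn²⁺/Sn is the anode.
The standard potential is +1.81 − (−0.15) = +1.96 V and the balanced reaction transfers n = 2 electrons.
For the overall reaction 2 Co^3+(aq) + Sn(s) → 2 Co^2+(aq) + Sn^2+(aq), Q = ([Co^2+(aq)]^2·[Sn^2+(aq)]) / [Co^3+(aq)]^2 = 0.623, giving log Q = −0.206.
By the Nernst equation, E = +1.96 − (0.0621/2)·(−0.206) = +1.97 V.

+1.97 V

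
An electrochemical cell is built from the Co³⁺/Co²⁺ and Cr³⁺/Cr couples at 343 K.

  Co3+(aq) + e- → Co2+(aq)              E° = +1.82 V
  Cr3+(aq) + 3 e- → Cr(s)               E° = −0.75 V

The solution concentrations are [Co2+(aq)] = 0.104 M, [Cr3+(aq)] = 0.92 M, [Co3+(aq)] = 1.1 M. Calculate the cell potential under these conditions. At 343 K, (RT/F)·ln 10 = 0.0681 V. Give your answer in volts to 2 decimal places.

Since E°(Co³⁺/Co²⁺) > E°(Cr³⁺/Cr), Co³⁺/Co²⁺ serves as the cathode.
E°cell = E°cat − E°an = +1.82 − (−0.75) = +2.57 V; n = 3.
The balanced reaction is 3 Co3+(aq) + Cr(s) → 3 Co2+(aq) + Cr3+(aq), so Q = ([Co2+(aq)]^3·[Cr3+(aq)]) / [Co3+(aq)]^3 = 0.000778 and log Q = −3.109.
E = E° − (0.0681/n)·log Q = +2.57 − (0.0681/3)(−3.109) = +2.64 V.

+2.64 V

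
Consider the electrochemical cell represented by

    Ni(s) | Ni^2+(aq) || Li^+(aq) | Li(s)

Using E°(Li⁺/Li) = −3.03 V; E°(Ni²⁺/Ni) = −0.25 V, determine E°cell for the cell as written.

By convention the left-hand electrode in cell notation is the anode (oxidation) and the right-hand electrode is the cathode (reduction).
E°cell = E°(right) − E°(left) = −3.03 − (−0.25) = −2.78 V.
The negative sign shows that, as written, the cell would require an external voltage to drive the reaction.

−2.78 V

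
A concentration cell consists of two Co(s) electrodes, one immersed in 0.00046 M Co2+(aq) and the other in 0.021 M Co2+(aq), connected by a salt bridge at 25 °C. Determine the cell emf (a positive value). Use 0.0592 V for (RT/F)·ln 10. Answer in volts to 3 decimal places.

0.049 V

For a concentration cell E°cell = 0, since both electrodes use the same couple.
The compartment with the higher Co2+(aq) concentration (0.021 M) acts as the cathode; ions are reduced there and produced at the dilute (0.00046 M) anode.
With n = 2, Ecell = −(0.0592/2)·log([dilute]/[conc]) = −(0.0592/2)·log(0.00046/0.021) = +0.049 V.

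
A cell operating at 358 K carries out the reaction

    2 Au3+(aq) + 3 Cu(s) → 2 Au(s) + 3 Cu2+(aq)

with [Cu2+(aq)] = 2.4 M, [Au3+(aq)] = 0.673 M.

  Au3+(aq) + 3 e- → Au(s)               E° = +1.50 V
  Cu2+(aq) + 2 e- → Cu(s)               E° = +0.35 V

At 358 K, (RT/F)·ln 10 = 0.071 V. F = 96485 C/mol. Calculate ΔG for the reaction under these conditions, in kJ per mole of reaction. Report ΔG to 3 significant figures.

E°cell = +1.50 − (+0.35) = +1.15 V; the balanced reaction transfers n = 6 electrons.
The reaction quotient is [Cu2+(aq)]^3 / [Au3+(aq)]^2 = 30.5; by Nernst, E = +1.15 − (0.071/6)(1.485) = +1.1324 V.
ΔG = −nFE = −(6)(96485)(+1.1324) J/mol = −656 kJ/mol.

−656 kJ/mol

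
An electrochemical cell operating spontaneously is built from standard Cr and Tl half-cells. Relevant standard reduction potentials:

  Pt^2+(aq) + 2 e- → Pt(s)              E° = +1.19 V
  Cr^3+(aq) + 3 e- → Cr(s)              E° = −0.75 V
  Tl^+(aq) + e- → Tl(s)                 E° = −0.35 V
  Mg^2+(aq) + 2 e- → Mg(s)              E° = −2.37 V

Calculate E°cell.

+0.40 V

Of the two couples in this cell, the one with the more positive reduction potential is reduced at the cathode: here that is Tl⁺/Tl (−0.35 V); Cr³⁺/Cr (−0.75 V) is the anode.
E°cell = E°(cathode) − E°(anode) = −0.35 − (−0.75) = +0.40 V.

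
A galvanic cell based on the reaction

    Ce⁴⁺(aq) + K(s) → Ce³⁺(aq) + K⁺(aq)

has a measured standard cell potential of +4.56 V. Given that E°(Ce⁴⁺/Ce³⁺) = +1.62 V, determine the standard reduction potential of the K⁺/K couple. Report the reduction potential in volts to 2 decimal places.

−2.94 V

In the reaction as written the Ce⁴⁺/Ce³⁺ couple is reduced (cathode) and K⁺/K is oxidized (anode), so E°cell = E°(Ce⁴⁺/Ce³⁺) − E°(K⁺/K).
E°(K⁺/K) = E°(cathode) − E°cell = +1.62 − (+4.56) = −2.94 V.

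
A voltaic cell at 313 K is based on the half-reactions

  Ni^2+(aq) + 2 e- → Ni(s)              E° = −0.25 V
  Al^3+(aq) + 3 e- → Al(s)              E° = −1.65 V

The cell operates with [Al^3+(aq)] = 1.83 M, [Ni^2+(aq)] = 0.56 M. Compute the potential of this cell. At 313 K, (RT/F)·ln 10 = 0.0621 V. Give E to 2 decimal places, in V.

Ni²⁺/Ni is reduced (cathode, E° = −0.25 V) and Al³⁺/Al is oxidized (anode).
E°cell = E°cat − E°an = −0.25 − (−1.65) = +1.40 V; n = 6.
Balancing gives 3 Ni^2+(aq) + 2 Al(s) → 3 Ni(s) + 2 Al^3+(aq); hence Q = [Al^3+(aq)]^2 / [Ni^2+(aq)]^3 = 19.1 (log Q = 1.280).
E = E° − (0.0621/n)·log Q = +1.40 − (0.0621/6)(1.280) = +1.39 V.

+1.39 V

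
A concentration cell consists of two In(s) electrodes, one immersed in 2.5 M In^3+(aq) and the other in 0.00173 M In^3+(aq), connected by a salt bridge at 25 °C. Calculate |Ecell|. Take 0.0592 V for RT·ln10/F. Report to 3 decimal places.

For a concentration cell E°cell = 0, since both electrodes use the same couple.
The compartment with the higher In^3+(aq) concentration (2.5 M) acts as the cathode; ions are reduced there and produced at the dilute (0.00173 M) anode.
With n = 3, Ecell = −(0.0592/3)·log([dilute]/[conc]) = −(0.0592/3)·log(0.00173/2.5) = +0.062 V.

0.062 V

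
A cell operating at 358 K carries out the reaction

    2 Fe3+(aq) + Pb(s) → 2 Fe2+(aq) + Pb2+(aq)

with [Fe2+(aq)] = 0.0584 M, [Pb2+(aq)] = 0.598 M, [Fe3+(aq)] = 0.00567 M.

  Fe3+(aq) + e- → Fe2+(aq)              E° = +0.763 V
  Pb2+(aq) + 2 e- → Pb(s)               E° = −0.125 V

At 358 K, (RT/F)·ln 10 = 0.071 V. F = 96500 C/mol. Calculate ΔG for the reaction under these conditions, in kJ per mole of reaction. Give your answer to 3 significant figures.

With Fe³⁺/Fe²⁺ reduced at the cathode, E°cell = +0.763 − (−0.125) = +0.888 V and n = 2.
Here Q = ([Fe2+(aq)]^2·[Pb2+(aq)]) / [Fe3+(aq)]^2 = 63.4 (log Q = 1.802), giving E = +0.888 − (0.071/2)·(1.802) = +0.8240 V.
Finally ΔG = −nFE = −(2)(96500 C/mol)(+0.8240 V) = −159 kJ/mol.

−159 kJ/mol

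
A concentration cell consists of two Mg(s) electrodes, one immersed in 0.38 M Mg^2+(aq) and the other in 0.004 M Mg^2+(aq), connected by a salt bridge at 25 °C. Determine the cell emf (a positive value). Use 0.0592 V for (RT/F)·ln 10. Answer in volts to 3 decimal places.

For a concentration cell E°cell = 0, since both electrodes use the same couple.
The compartment with the higher Mg^2+(aq) concentration (0.38 M) acts as the cathode; ions are reduced there and produced at the dilute (0.004 M) anode.
With n = 2, Ecell = −(0.0592/2)·log([dilute]/[conc]) = −(0.0592/2)·log(0.004/0.38) = +0.059 V.

0.059 V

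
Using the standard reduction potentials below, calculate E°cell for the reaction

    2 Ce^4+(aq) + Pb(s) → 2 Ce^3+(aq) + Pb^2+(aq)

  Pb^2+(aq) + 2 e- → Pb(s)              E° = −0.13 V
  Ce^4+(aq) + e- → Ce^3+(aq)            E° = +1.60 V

+1.73 V

In the reaction as written, Ce^4+(aq) is reduced (cathode) and Pb^2+(aq) is produced by oxidation at the anode.
E°cell = E°(cathode) − E°(anode) = +1.60 − (−0.13) = +1.73 V.
The positive value indicates the reaction is spontaneous as written.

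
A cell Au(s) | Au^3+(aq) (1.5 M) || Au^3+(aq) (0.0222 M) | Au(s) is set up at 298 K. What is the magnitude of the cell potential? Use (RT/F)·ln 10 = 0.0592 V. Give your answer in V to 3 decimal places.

For a concentration cell E°cell = 0, since both electrodes use the same couple.
The compartment with the higher Au^3+(aq) concentration (1.5 M) acts as the cathode; ions are reduced there and produced at the dilute (0.0222 M) anode.
With n = 3, Ecell = −(0.0592/3)·log([dilute]/[conc]) = −(0.0592/3)·log(0.0222/1.5) = +0.036 V.

0.036 V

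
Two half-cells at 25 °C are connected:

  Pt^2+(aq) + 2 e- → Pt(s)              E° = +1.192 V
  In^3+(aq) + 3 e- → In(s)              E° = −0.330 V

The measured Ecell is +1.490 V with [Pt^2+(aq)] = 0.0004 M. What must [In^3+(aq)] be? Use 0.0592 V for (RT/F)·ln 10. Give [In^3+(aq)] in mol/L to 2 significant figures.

0.00033 M

Pt²⁺/Pt is the cathode (higher E°); E°cell = +1.192 − (−0.330) = +1.522 V with n = 6.
Rearranging E = E° − (0.0592/n)·log Q gives log Q = 6(+1.522 − (+1.490))/0.0592 = 3.243.
Balancing electrons gives 3 Pt^2+(aq) + 2 In(s) → 3 Pt(s) + 2 In^3+(aq); thus Q = [In^3+(aq)]^2 / [Pt^2+(aq)]^3.
Solving for the unknown gives log [In^3+(aq)] = −3.475, so [In^3+(aq)] ≈ 0.00033 M.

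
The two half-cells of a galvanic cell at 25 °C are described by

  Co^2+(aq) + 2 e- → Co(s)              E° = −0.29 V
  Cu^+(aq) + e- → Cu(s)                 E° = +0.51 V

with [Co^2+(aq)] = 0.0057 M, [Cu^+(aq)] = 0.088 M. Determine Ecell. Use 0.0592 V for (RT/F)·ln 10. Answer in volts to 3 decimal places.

+0.804 V

Cu⁺/Cu is reduced (cathode, E° = +0.51 V) and Co²⁺/Co is oxidized (anode).
E°cell = E°cat − E°an = +0.51 − (−0.29) = +0.80 V; n = 2.
Balancing gives 2 Cu^+(aq) + Co(s) → 2 Cu(s) + Co^2+(aq); hence Q = [Co^2+(aq)] / [Cu^+(aq)]^2 = 0.736 (log Q = −0.133).
Applying E = E° − (RT ln10/nF)·log Q gives +0.80 − (0.0592/2)(−0.133) = +0.804 V.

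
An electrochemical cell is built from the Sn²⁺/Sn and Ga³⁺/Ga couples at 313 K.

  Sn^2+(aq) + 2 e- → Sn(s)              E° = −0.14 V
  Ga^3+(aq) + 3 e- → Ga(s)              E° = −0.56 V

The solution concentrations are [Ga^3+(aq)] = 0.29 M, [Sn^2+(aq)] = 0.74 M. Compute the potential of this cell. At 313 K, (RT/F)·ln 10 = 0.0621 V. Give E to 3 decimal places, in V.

+0.427 V

The Sn²⁺/Sn couple has the more positive E°, so it is the cathode; Ga³⁺/Ga is the anode.
E°cell = E°cat − E°an = −0.14 − (−0.56) = +0.42 V; n = 6.
For the overall reaction 3 Sn^2+(aq) + 2 Ga(s) → 3 Sn(s) + 2 Ga^3+(aq), Q = [Ga^3+(aq)]^2 / [Sn^2+(aq)]^3 = 0.208, giving log Q = −0.683.
Applying E = E° − (RT ln10/nF)·log Q gives +0.42 − (0.0621/6)(−0.683) = +0.427 V.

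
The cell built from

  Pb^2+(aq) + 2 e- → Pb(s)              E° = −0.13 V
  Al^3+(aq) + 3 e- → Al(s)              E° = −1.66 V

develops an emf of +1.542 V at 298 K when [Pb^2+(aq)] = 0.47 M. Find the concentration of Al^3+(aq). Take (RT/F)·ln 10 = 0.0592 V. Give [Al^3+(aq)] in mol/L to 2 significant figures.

Pb²⁺/Pb is the cathode (higher E°); E°cell = −0.13 − (−1.66) = +1.53 V with n = 6.
Since E = E° − (0.0592/n)·log Q, log Q = n(E° − E)/0.0592 = −1.216.
For 3 Pb^2+(aq) + 2 Al(s) → 3 Pb(s) + 2 Al^3+(aq), the reaction quotient is Q = [Al^3+(aq)]^2 / [Pb^2+(aq)]^3.
Solving for the unknown gives log [Al^3+(aq)] = −1.100, so [Al^3+(aq)] ≈ 0.079 M.

0.079 M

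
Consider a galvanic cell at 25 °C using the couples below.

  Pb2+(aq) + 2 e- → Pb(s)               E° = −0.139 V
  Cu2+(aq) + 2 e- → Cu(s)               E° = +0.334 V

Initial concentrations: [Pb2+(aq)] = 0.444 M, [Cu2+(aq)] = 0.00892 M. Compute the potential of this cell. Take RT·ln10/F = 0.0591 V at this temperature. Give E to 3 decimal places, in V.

+0.423 V

Since E°(Cu²⁺/Cu) > E°(Pb²⁺/Pb), Cu²⁺/Cu serves as the cathode.
E°cell = E°cat − E°an = +0.334 − (−0.139) = +0.473 V; n = 2.
For the overall reaction Cu2+(aq) + Pb(s) → Cu(s) + Pb2+(aq), Q = [Pb2+(aq)] / [Cu2+(aq)] = 49.8, giving log Q = 1.697.
E = E° − (0.0591/n)·log Q = +0.473 − (0.0591/2)(1.697) = +0.423 V.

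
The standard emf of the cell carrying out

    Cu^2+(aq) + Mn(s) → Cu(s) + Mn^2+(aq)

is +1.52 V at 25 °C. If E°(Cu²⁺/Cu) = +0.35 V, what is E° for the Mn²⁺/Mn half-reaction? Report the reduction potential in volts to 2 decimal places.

In the reaction as written the Cu²⁺/Cu couple is reduced (cathode) and Mn²⁺/Mn is oxidized (anode), so E°cell = E°(Cu²⁺/Cu) − E°(Mn²⁺/Mn).
E°(Mn²⁺/Mn) = E°(cathode) − E°cell = +0.35 − (+1.52) = −1.17 V.

−1.17 V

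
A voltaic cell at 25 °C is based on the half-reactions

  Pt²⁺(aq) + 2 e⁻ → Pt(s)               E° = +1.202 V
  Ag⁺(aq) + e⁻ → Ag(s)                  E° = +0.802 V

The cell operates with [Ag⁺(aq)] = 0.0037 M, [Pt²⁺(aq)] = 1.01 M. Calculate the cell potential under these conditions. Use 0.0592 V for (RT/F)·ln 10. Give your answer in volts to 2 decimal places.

Since E°(Pt²⁺/Pt) > E°(Ag⁺/Ag), Pt²⁺/Pt serves as the cathode.
The standard potential is +1.202 − (+0.802) = +0.400 V and the balanced reaction transfers n = 2 electrons.
For the overall reaction Pt²⁺(aq) + 2 Ag(s) → Pt(s) + 2 Ag⁺(aq), Q = [Ag⁺(aq)]^2 / [Pt²⁺(aq)] = 1.36×10^−5, giving log Q = −4.868.
E = E° − (0.0592/n)·log Q = +0.400 − (0.0592/2)(−4.868) = +0.54 V.

+0.54 V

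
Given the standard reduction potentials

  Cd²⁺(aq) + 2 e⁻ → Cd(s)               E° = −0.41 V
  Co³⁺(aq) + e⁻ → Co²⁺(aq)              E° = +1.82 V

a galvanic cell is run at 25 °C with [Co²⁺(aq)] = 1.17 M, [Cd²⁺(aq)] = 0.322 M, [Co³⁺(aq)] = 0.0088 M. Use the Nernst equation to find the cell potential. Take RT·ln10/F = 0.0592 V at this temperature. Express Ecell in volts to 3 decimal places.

+2.119 V

Since E°(Co³⁺/Co²⁺) > E°(Cd²⁺/Cd), Co³⁺/Co²⁺ serves as the cathode.
E°cell = E°cat − E°an = +1.82 − (−0.41) = +2.23 V; n = 2.
The balanced reaction is 2 Co³⁺(aq) + Cd(s) → 2 Co²⁺(aq) + Cd²⁺(aq), so Q = ([Co²⁺(aq)]^2·[Cd²⁺(aq)]) / [Co³⁺(aq)]^2 = 5.69×10^3 and log Q = 3.755.
Applying E = E° − (RT ln10/nF)·log Q gives +2.23 − (0.0592/2)(3.755) = +2.119 V.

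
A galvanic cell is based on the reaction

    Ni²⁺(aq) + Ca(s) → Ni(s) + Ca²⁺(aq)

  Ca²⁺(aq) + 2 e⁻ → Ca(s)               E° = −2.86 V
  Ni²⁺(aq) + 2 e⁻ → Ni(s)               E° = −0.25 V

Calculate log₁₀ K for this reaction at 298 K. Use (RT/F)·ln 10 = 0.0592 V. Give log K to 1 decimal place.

log K = 88.2

The Ni²⁺/Ni couple is reduced (cathode); E°cell = −0.25 − (−2.86) = +2.61 V with n = 2.
At equilibrium E = 0, so log K = nE°cell / 0.0592 = (2)(+2.61) / 0.0592 = 88.2.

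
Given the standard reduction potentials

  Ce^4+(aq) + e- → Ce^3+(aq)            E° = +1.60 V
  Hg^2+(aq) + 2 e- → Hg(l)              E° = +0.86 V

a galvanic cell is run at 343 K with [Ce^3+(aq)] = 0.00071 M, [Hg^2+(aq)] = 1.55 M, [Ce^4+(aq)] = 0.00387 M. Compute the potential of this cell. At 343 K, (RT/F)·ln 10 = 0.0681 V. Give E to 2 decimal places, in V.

+0.78 V

Since E°(Ce⁴⁺/Ce³⁺) > E°(Hg²⁺/Hg), Ce⁴⁺/Ce³⁺ serves as the cathode.
E°cell = +1.60 − (+0.86) = +0.74 V, with n = 2 electrons transferred.
Balancing gives 2 Ce^4+(aq) + Hg(l) → 2 Ce^3+(aq) + Hg^2+(aq); hence Q = ([Ce^3+(aq)]^2·[Hg^2+(aq)]) / [Ce^4+(aq)]^2 = 0.0522 (log Q = −1.283).
E = E° − (0.0681/n)·log Q = +0.74 − (0.0681/2)(−1.283) = +0.78 V.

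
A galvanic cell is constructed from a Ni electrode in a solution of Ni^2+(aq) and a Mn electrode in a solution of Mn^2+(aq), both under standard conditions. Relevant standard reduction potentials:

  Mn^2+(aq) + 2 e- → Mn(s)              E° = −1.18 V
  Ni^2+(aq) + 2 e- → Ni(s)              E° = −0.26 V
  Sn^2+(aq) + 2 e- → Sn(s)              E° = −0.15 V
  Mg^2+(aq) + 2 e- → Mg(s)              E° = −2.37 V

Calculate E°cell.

+0.92 V

Of the two couples in this cell, the one with the more positive reduction potential is reduced at the cathode: here that is Ni²⁺/Ni (−0.26 V); Mn²⁺/Mn (−1.18 V) is the anode.
E°cell = E°(cathode) − E°(anode) = −0.26 − (−1.18) = +0.92 V.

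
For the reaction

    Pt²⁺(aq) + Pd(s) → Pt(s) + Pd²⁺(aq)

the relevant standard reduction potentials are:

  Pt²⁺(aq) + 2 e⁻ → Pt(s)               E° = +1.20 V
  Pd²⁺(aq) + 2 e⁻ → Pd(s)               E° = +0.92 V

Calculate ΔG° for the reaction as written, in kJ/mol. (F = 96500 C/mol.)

−54.0 kJ/mol

In the reaction as written Pt²⁺(aq) is reduced, so the Pt²⁺/Pt couple is the cathode and Pd²⁺/Pd is the anode.
E°cell = +1.20 − (+0.92) = +0.28 V; balancing electrons gives n = 2.
ΔG° = −nFE°cell = −(2)(96500)(+0.28) J/mol = −54.0 kJ/mol.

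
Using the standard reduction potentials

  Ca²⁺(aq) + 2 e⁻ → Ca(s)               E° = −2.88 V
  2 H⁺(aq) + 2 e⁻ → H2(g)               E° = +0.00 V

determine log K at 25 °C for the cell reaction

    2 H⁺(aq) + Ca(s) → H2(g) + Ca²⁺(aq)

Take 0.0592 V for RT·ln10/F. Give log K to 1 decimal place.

log K = 97.3

The 2H⁺/H₂ couple is reduced (cathode); E°cell = +0.00 − (−2.88) = +2.88 V with n = 2.
At equilibrium E = 0, so log K = nE°cell / 0.0592 = (2)(+2.88) / 0.0592 = 97.3.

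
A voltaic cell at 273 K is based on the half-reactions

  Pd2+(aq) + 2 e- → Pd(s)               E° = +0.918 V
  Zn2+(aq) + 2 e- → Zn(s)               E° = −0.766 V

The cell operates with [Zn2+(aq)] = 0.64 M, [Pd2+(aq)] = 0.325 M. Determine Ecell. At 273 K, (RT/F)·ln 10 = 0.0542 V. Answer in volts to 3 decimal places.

The Pd²⁺/Pd couple has the more positive E°, so it is the cathode; Zn²⁺/Zn is the anode.
The standard potential is +0.918 − (−0.766) = +1.684 V and the balanced reaction transfers n = 2 electrons.
Balancing gives Pd2+(aq) + Zn(s) → Pd(s) + Zn2+(aq); hence Q = [Zn2+(aq)] / [Pd2+(aq)] = 1.97 (log Q = 0.294).
By the Nernst equation, E = +1.684 − (0.0542/2)·(0.294) = +1.676 V.

+1.676 V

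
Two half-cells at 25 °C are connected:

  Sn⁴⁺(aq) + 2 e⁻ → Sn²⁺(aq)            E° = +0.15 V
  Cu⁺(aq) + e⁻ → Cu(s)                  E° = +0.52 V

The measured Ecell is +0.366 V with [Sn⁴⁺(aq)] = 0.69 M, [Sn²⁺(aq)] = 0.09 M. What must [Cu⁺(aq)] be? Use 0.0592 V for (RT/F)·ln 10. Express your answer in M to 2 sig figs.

2.4 M

With Cu⁺/Cu at the cathode and Sn⁴⁺/Sn²⁺ at the anode, E°cell = +0.52 − (+0.15) = +0.37 V (n = 2).
Rearranging E = E° − (0.0592/n)·log Q gives log Q = 2(+0.37 − (+0.366))/0.0592 = 0.135.
Balancing electrons gives 2 Cu⁺(aq) + Sn²⁺(aq) → 2 Cu(s) + Sn⁴⁺(aq); thus Q = [Sn⁴⁺(aq)] / ([Cu⁺(aq)]^2·[Sn²⁺(aq)]).
Solving for the unknown gives log [Cu⁺(aq)] = 0.375, so [Cu⁺(aq)] ≈ 2.4 M.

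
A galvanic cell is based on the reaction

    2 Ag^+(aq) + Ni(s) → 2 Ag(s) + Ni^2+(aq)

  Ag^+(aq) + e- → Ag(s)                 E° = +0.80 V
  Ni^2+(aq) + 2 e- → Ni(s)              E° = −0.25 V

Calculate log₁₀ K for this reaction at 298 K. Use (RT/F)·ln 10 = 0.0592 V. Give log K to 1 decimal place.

log K = 35.5

The Ag⁺/Ag couple is reduced (cathode); E°cell = +0.80 − (−0.25) = +1.05 V with n = 2.
At equilibrium E = 0, so log K = nE°cell / 0.0592 = (2)(+1.05) / 0.0592 = 35.5.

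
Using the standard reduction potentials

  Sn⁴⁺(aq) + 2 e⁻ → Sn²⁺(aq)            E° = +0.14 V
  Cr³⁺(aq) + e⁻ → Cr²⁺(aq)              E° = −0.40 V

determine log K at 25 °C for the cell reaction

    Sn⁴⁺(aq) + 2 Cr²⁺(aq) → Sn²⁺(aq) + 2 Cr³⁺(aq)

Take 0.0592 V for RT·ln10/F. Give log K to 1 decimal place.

The Sn⁴⁺/Sn²⁺ couple is reduced (cathode); E°cell = +0.14 − (−0.40) = +0.54 V with n = 2.
At equilibrium E = 0, so log K = nE°cell / 0.0592 = (2)(+0.54) / 0.0592 = 18.2.

log K = 18.2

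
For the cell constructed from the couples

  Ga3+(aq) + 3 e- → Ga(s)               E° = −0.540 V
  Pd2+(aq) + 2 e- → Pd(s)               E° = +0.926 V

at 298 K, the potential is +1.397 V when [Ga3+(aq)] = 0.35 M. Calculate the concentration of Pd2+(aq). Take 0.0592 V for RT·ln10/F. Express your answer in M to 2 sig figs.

The Pd²⁺/Pd couple has the larger reduction potential, so it is the cathode: E°cell = +0.926 − (−0.540) = +1.466 V and n = 6.
From the Nernst equation, log Q = n(E° − E)/0.0592 = 6·(+1.466 − (+1.397))/0.0592 = 6.993.
For 3 Pd2+(aq) + 2 Ga(s) → 3 Pd(s) + 2 Ga3+(aq), the reaction quotient is Q = [Ga3+(aq)]^2 / [Pd2+(aq)]^3.
Substituting the known concentrations and solving, log [Pd2+(aq)] = −2.635 and [Pd2+(aq)] = 0.0023 M.

0.0023 M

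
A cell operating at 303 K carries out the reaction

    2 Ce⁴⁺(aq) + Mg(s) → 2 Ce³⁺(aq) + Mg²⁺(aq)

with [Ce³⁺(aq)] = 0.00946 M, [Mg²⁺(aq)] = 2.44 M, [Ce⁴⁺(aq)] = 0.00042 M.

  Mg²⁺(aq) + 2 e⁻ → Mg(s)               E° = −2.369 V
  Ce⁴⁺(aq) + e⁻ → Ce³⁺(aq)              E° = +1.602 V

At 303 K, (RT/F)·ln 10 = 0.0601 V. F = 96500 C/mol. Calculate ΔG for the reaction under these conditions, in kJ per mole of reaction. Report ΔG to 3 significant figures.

With Ce⁴⁺/Ce³⁺ reduced at the cathode, E°cell = +1.602 − (−2.369) = +3.971 V and n = 2.
The reaction quotient is ([Ce³⁺(aq)]^2·[Mg²⁺(aq)]) / [Ce⁴⁺(aq)]^2 = 1.24×10^3; by Nernst, E = +3.971 − (0.0601/2)(3.093) = +3.8781 V.
Finally ΔG = −nFE = −(2)(96500 C/mol)(+3.8781 V) = −748 kJ/mol.

−748 kJ/mol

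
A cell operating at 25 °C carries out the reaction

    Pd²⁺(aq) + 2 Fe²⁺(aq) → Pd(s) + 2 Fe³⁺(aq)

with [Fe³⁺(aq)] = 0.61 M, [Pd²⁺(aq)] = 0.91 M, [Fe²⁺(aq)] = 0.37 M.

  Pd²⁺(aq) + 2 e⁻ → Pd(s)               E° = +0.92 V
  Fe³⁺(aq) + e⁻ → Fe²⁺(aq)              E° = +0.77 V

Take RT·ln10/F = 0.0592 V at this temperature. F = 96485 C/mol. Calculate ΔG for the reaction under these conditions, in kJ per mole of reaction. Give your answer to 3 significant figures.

E°cell = +0.92 − (+0.77) = +0.15 V; the balanced reaction transfers n = 2 electrons.
Here Q = [Fe³⁺(aq)]^2 / ([Pd²⁺(aq)]·[Fe²⁺(aq)]^2) = 2.99 (log Q = 0.475), giving E = +0.15 − (0.0592/2)·(0.475) = +0.1359 V.
ΔG = −nFE = −(2)(96485)(+0.1359) J/mol = −26.2 kJ/mol.

−26.2 kJ/mol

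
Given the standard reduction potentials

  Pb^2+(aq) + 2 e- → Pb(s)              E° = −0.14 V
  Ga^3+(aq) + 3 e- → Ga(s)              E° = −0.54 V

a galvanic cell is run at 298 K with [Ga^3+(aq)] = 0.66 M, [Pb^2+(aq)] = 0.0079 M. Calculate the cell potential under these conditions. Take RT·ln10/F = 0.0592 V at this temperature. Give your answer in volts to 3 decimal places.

+0.341 V

Pb²⁺/Pb is reduced (cathode, E° = −0.14 V) and Ga³⁺/Ga is oxidized (anode).
The standard potential is −0.14 − (−0.54) = +0.40 V and the balanced reaction transfers n = 6 electrons.
Balancing gives 3 Pb^2+(aq) + 2 Ga(s) → 3 Pb(s) + 2 Ga^3+(aq); hence Q = [Ga^3+(aq)]^2 / [Pb^2+(aq)]^3 = 8.84×10^5 (log Q = 5.946).
By the Nernst equation, E = +0.40 − (0.0592/6)·(5.946) = +0.341 V.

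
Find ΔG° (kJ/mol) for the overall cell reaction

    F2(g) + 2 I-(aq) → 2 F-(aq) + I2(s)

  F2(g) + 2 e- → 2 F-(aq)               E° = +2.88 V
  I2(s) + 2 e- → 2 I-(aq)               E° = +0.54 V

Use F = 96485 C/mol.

In the reaction as written F2(g) is reduced, so the F₂/F⁻ couple is the cathode and I₂/I⁻ is the anode.
E°cell = +2.88 − (+0.54) = +2.34 V; balancing electrons gives n = 2.
ΔG° = −nFE°cell = −(2)(96485)(+2.34) J/mol = −452 kJ/mol.

−452 kJ/mol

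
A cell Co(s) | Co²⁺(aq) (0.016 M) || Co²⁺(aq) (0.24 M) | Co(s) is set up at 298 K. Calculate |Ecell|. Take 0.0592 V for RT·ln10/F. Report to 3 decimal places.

0.035 V

For a concentration cell E°cell = 0, since both electrodes use the same couple.
The compartment with the higher Co²⁺(aq) concentration (0.24 M) acts as the cathode; ions are reduced there and produced at the dilute (0.016 M) anode.
With n = 2, Ecell = −(0.0592/2)·log([dilute]/[conc]) = −(0.0592/2)·log(0.016/0.24) = +0.035 V.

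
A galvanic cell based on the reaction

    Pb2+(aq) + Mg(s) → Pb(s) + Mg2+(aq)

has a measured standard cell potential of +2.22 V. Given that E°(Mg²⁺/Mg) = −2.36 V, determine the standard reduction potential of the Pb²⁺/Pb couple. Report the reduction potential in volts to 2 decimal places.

In the reaction as written the Pb²⁺/Pb couple is reduced (cathode) and Mg²⁺/Mg is oxidized (anode), so E°cell = E°(Pb²⁺/Pb) − E°(Mg²⁺/Mg).
E°(Pb²⁺/Pb) = E°cell + E°(anode) = +2.22 + (−2.36) = −0.14 V.

−0.14 V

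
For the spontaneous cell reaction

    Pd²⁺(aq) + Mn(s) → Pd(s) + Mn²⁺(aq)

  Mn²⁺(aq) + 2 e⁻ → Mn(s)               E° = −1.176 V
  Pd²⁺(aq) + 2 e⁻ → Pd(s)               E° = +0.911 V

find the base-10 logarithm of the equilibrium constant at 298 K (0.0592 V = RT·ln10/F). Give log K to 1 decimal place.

The Pd²⁺/Pd couple is reduced (cathode); E°cell = +0.911 − (−1.176) = +2.087 V with n = 2.
At equilibrium E = 0, so log K = nE°cell / 0.0592 = (2)(+2.087) / 0.0592 = 70.5.

log K = 70.5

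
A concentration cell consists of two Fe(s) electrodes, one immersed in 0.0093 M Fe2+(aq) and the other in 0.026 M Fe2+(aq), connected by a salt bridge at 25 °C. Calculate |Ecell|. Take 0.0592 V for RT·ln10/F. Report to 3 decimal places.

For a concentration cell E°cell = 0, since both electrodes use the same couple.
The compartment with the higher Fe2+(aq) concentration (0.026 M) acts as the cathode; ions are reduced there and produced at the dilute (0.0093 M) anode.
With n = 2, Ecell = −(0.0592/2)·log([dilute]/[conc]) = −(0.0592/2)·log(0.0093/0.026) = +0.013 V.

0.013 V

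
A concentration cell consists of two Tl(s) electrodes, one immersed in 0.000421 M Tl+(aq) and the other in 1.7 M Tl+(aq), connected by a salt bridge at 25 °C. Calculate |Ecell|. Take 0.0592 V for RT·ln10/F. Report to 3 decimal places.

For a concentration cell E°cell = 0, since both electrodes use the same couple.
The compartment with the higher Tl+(aq) concentration (1.7 M) acts as the cathode; ions are reduced there and produced at the dilute (0.000421 M) anode.
With n = 1, Ecell = −(0.0592/1)·log([dilute]/[conc]) = −(0.0592/1)·log(0.000421/1.7) = +0.213 V.

0.213 V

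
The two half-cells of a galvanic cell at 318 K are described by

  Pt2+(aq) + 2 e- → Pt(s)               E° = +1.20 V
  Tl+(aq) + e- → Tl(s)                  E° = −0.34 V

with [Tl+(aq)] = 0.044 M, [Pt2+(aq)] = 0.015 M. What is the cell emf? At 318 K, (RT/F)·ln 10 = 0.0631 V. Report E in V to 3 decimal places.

+1.568 V

The Pt²⁺/Pt couple has the more positive E°, so it is the cathode; Tl⁺/Tl is the anode.
E°cell = E°cat − E°an = +1.20 − (−0.34) = +1.54 V; n = 2.
For the overall reaction Pt2+(aq) + 2 Tl(s) → Pt(s) + 2 Tl+(aq), Q = [Tl+(aq)]^2 / [Pt2+(aq)] = 0.129, giving log Q = −0.889.
By the Nernst equation, E = +1.54 − (0.0631/2)·(−0.889) = +1.568 V.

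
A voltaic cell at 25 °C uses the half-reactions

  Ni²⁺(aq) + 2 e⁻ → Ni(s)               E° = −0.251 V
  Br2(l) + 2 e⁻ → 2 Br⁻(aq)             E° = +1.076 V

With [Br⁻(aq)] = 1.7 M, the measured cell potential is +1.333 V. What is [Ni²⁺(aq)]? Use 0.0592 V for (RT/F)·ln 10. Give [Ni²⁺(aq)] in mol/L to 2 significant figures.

0.22 M

With Br₂/Br⁻ at the cathode and Ni²⁺/Ni at the anode, E°cell = +1.076 − (−0.251) = +1.327 V (n = 2).
From the Nernst equation, log Q = n(E° − E)/0.0592 = 2·(+1.327 − (+1.333))/0.0592 = −0.203.
For Br2(l) + Ni(s) → 2 Br⁻(aq) + Ni²⁺(aq), the reaction quotient is Q = [Br⁻(aq)]^2·[Ni²⁺(aq)].
Solving for the unknown gives log [Ni²⁺(aq)] = −0.664, so [Ni²⁺(aq)] ≈ 0.22 M.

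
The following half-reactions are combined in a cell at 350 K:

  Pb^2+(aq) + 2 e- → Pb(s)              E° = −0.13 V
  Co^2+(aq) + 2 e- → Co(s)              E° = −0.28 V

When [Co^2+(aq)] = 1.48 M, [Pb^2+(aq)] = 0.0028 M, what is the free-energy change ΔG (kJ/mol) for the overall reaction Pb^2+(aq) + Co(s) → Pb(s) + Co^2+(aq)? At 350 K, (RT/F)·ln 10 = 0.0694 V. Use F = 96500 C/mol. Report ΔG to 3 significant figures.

The standard cell potential is −0.13 − (−0.28) = +0.15 V, with n = 2 electrons in the balanced equation.
Here Q = [Co^2+(aq)] / [Pb^2+(aq)] = 529 (log Q = 2.723), giving E = +0.15 − (0.0694/2)·(2.723) = +0.0555 V.
Finally ΔG = −nFE = −(2)(96500 C/mol)(+0.0555 V) = −10.7 kJ/mol.

−10.7 kJ/mol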